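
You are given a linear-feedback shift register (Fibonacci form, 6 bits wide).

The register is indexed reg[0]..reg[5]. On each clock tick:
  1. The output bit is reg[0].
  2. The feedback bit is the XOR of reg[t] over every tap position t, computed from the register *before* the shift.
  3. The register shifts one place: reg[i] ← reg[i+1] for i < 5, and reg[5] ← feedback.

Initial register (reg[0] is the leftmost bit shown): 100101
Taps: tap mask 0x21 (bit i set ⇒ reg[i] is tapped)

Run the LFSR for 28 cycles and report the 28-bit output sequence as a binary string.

k : reg_k → out_k, fb_k
0: 100101 → 1, fb=0
1: 001010 → 0, fb=0
2: 010100 → 0, fb=0
3: 101000 → 1, fb=1
4: 010001 → 0, fb=1
5: 100011 → 1, fb=0
6: 000110 → 0, fb=0
7: 001100 → 0, fb=0
8: 011000 → 0, fb=0
9: 110000 → 1, fb=1
10: 100001 → 1, fb=0
11: 000010 → 0, fb=0
12: 000100 → 0, fb=0
13: 001000 → 0, fb=0
14: 010000 → 0, fb=0
15: 100000 → 1, fb=1
16: 000001 → 0, fb=1
17: 000011 → 0, fb=1
18: 000111 → 0, fb=1
19: 001111 → 0, fb=1
20: 011111 → 0, fb=1
21: 111111 → 1, fb=0
22: 111110 → 1, fb=1
23: 111101 → 1, fb=0
24: 111010 → 1, fb=1
25: 110101 → 1, fb=0
26: 101010 → 1, fb=1
27: 010101 → 0, fb=1

1001010001100001000001111110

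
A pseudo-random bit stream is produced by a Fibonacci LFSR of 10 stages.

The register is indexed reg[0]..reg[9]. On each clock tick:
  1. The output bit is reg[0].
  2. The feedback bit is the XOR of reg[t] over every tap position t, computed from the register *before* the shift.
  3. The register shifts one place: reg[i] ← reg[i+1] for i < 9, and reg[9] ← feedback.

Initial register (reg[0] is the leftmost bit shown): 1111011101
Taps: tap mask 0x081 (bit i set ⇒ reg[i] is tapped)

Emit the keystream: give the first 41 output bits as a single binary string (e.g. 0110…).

11110111010101110011001110111011100111010

k : reg_k → out_k, fb_k
0: 1111011101 → 1, fb=0
1: 1110111010 → 1, fb=1
2: 1101110101 → 1, fb=0
3: 1011101010 → 1, fb=1
4: 0111010101 → 0, fb=1
5: 1110101011 → 1, fb=1
6: 1101010111 → 1, fb=0
7: 1010101110 → 1, fb=0
8: 0101011100 → 0, fb=1
9: 1010111001 → 1, fb=1
10: 0101110011 → 0, fb=0
11: 1011100110 → 1, fb=0
12: 0111001100 → 0, fb=1
13: 1110011001 → 1, fb=1
14: 1100110011 → 1, fb=1
15: 1001100111 → 1, fb=0
16: 0011001110 → 0, fb=1
17: 0110011101 → 0, fb=1
18: 1100111011 → 1, fb=1
19: 1001110111 → 1, fb=0
20: 0011101110 → 0, fb=1
21: 0111011101 → 0, fb=1
22: 1110111011 → 1, fb=1
23: 1101110111 → 1, fb=0
24: 1011101110 → 1, fb=0
25: 0111011100 → 0, fb=1
26: 1110111001 → 1, fb=1
27: 1101110011 → 1, fb=1
28: 1011100111 → 1, fb=0
29: 0111001110 → 0, fb=1
30: 1110011101 → 1, fb=0
31: 1100111010 → 1, fb=1
32: 1001110101 → 1, fb=0
33: 0011101010 → 0, fb=0
34: 0111010100 → 0, fb=1
35: 1110101001 → 1, fb=1
36: 1101010011 → 1, fb=1
37: 1010100111 → 1, fb=0
38: 0101001110 → 0, fb=1
39: 1010011101 → 1, fb=0
40: 0100111010 → 0, fb=0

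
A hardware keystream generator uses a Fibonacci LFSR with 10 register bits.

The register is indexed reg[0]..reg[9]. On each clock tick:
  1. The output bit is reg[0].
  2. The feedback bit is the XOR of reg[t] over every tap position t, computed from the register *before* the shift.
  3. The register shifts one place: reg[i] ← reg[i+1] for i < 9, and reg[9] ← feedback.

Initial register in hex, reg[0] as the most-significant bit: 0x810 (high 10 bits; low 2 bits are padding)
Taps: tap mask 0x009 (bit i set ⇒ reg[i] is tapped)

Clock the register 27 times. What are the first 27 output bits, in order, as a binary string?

100000010010001000001100100

k : reg_k → out_k, fb_k
0: 1000000100 → 1, fb=1
1: 0000001001 → 0, fb=0
2: 0000010010 → 0, fb=0
3: 0000100100 → 0, fb=0
4: 0001001000 → 0, fb=1
5: 0010010001 → 0, fb=0
6: 0100100010 → 0, fb=0
7: 1001000100 → 1, fb=0
8: 0010001000 → 0, fb=0
9: 0100010000 → 0, fb=0
10: 1000100000 → 1, fb=1
11: 0001000001 → 0, fb=1
12: 0010000011 → 0, fb=0
13: 0100000110 → 0, fb=0
14: 1000001100 → 1, fb=1
15: 0000011001 → 0, fb=0
16: 0000110010 → 0, fb=0
17: 0001100100 → 0, fb=1
18: 0011001001 → 0, fb=1
19: 0110010011 → 0, fb=0
20: 1100100110 → 1, fb=1
21: 1001001101 → 1, fb=0
22: 0010011010 → 0, fb=0
23: 0100110100 → 0, fb=0
24: 1001101000 → 1, fb=0
25: 0011010000 → 0, fb=1
26: 0110100001 → 0, fb=0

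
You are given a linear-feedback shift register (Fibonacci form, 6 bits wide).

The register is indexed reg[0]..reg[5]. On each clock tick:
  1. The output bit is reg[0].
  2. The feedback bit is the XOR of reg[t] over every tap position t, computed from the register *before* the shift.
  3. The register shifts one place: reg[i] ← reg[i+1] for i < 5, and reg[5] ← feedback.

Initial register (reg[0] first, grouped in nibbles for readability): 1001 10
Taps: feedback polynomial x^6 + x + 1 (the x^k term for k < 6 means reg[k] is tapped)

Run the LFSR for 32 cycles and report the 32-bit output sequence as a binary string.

10011010101111110000010000110001

step | reg (before) | out | fb
   0 | 100110 | 1 | 1
   1 | 001101 | 0 | 0
   2 | 011010 | 0 | 1
   3 | 110101 | 1 | 0
   4 | 101010 | 1 | 1
   5 | 010101 | 0 | 1
   6 | 101011 | 1 | 1
   7 | 010111 | 0 | 1
   8 | 101111 | 1 | 1
   9 | 011111 | 0 | 1
  10 | 111111 | 1 | 0
  11 | 111110 | 1 | 0
  12 | 111100 | 1 | 0
  13 | 111000 | 1 | 0
  14 | 110000 | 1 | 0
  15 | 100000 | 1 | 1
  16 | 000001 | 0 | 0
  17 | 000010 | 0 | 0
  18 | 000100 | 0 | 0
  19 | 001000 | 0 | 0
  20 | 010000 | 0 | 1
  21 | 100001 | 1 | 1
  22 | 000011 | 0 | 0
  23 | 000110 | 0 | 0
  24 | 001100 | 0 | 0
  25 | 011000 | 0 | 1
  26 | 110001 | 1 | 0
  27 | 100010 | 1 | 1
  28 | 000101 | 0 | 0
  29 | 001010 | 0 | 0
  30 | 010100 | 0 | 1
  31 | 101001 | 1 | 1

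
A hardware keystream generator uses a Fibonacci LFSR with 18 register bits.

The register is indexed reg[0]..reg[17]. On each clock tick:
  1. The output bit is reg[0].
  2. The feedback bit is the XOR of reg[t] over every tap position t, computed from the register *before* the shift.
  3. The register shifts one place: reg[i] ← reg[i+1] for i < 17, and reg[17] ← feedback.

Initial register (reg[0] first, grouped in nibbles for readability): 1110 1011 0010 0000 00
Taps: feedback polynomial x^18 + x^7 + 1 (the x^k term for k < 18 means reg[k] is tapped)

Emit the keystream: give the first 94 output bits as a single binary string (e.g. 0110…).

1110101100100000000111101100101111011110110010010010111010010111100110010101011011001100100011

tick  register→output (feedback)
  0  111010110010000000→1 (0)
  1  110101100100000000→1 (1)
  2  101011001000000001→1 (1)
  3  010110010000000011→0 (1)
  4  101100100000000111→1 (1)
  5  011001000000001111→0 (0)
  6  110010000000011110→1 (1)
  7  100100000000111101→1 (1)
  8  001000000001111011→0 (0)
  9  010000000011110110→0 (0)
 10  100000000111101100→1 (1)
 11  000000001111011001→0 (0)
 12  000000011110110010→0 (1)
 13  000000111101100101→0 (1)
 14  000001111011001011→0 (1)
 15  000011110110010111→0 (1)
 16  000111101100101111→0 (0)
 17  001111011001011110→0 (1)
 18  011110110010111101→0 (1)
 19  111101100101111011→1 (1)
 20  111011001011110111→1 (1)
 21  110110010111101111→1 (0)
 22  101100101111011110→1 (1)
 23  011001011110111101→0 (1)
 24  110010111101111011→1 (0)
 25  100101111011110110→1 (0)
 26  001011110111101100→0 (1)
 27  010111101111011001→0 (0)
 28  101111011110110010→1 (0)
 29  011110111101100100→0 (1)
 30  111101111011001001→1 (0)
 31  111011110110010010→1 (0)
 32  110111101100100100→1 (1)
 33  101111011001001001→1 (0)
 34  011110110010010010→0 (1)
 35  111101100100100101→1 (1)
 36  111011001001001011→1 (1)
 37  110110010010010111→1 (0)
 38  101100100100101110→1 (1)
 39  011001001001011101→0 (0)
 40  110010010010111010→1 (0)
 41  100100100101110100→1 (1)
 42  001001001011101001→0 (0)
 43  010010010111010010→0 (1)
 44  100100101110100101→1 (1)
 45  001001011101001011→0 (1)
 46  010010111010010111→0 (1)
 47  100101110100101111→1 (0)
 48  001011101001011110→0 (0)
 49  010111010010111100→0 (1)
 50  101110100101111001→1 (1)
 51  011101001011110011→0 (0)
 52  111010010111100110→1 (0)
 53  110100101111001100→1 (1)
 54  101001011110011001→1 (0)
 55  010010111100110010→0 (1)
 56  100101111001100101→1 (0)
 57  001011110011001010→0 (1)
 58  010111100110010101→0 (0)
 59  101111001100101010→1 (1)
 60  011110011001010101→0 (1)
 61  111100110010101011→1 (0)
 62  111001100101010110→1 (1)
 63  110011001010101101→1 (1)
 64  100110010101011011→1 (0)
 65  001100101010110110→0 (0)
 66  011001010101101100→0 (1)
 67  110010101011011001→1 (1)
 68  100101010110110011→1 (0)
 69  001010101101100110→0 (0)
 70  010101011011001100→0 (1)
 71  101010110110011001→1 (0)
 72  010101101100110010→0 (0)
 73  101011011001100100→1 (0)
 74  010110110011001000→0 (1)
 75  101101100110010001→1 (1)
 76  011011001100100011→0 (0)
 77  110110011001000110→1 (0)
 78  101100110010001100→1 (0)
 79  011001100100011000→0 (0)
 80  110011001000110000→1 (1)
 81  100110010001100001→1 (0)
 82  001100100011000010→0 (0)
 83  011001000110000100→0 (0)
 84  110010001100001000→1 (1)
 85  100100011000010001→1 (0)
 86  001000110000100010→0 (1)
 87  010001100001000101→0 (0)
 88  100011000010001010→1 (1)
 89  000110000100010101→0 (0)
 90  001100001000101010→0 (0)
 91  011000010001010100→0 (1)
 92  110000100010101001→1 (1)
 93  100001000101010011→1 (1)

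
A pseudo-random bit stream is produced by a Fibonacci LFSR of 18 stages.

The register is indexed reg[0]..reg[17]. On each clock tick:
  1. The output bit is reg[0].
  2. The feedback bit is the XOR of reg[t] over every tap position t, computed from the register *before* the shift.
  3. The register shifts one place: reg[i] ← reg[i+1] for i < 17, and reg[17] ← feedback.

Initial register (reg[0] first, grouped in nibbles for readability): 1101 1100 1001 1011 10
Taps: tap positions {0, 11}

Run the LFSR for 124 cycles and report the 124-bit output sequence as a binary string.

1101110010011011100000000010011010101101010100110000110101001110010111111110110001001111011001011101100001101001101001010101

tick  register→output (feedback)
  0  110111001001101110→1 (0)
  1  101110010011011100→1 (0)
  2  011100100110111000→0 (0)
  3  111001001101110000→1 (0)
  4  110010011011100000→1 (0)
  5  100100110111000000→1 (0)
  6  001001101110000000→0 (0)
  7  010011011100000000→0 (0)
  8  100110111000000000→1 (1)
  9  001101110000000001→0 (0)
 10  011011100000000010→0 (0)
 11  110111000000000100→1 (1)
 12  101110000000001001→1 (1)
 13  011100000000010011→0 (0)
 14  111000000000100110→1 (1)
 15  110000000001001101→1 (0)
 16  100000000010011010→1 (1)
 17  000000000100110101→0 (0)
 18  000000001001101010→0 (1)
 19  000000010011010101→0 (1)
 20  000000100110101011→0 (0)
 21  000001001101010110→0 (1)
 22  000010011010101101→0 (0)
 23  000100110101011010→0 (1)
 24  001001101010110101→0 (0)
 25  010011010101101010→0 (1)
 26  100110101011010101→1 (0)
 27  001101010110101010→0 (0)
 28  011010101101010100→0 (1)
 29  110101011010101001→1 (1)
 30  101010110101010011→1 (0)
 31  010101101010100110→0 (0)
 32  101011010101001100→1 (0)
 33  010110101010011000→0 (0)
 34  101101010100110000→1 (1)
 35  011010101001100001→0 (1)
 36  110101010011000011→1 (0)
 37  101010100110000110→1 (1)
 38  010101001100001101→0 (0)
 39  101010011000011010→1 (1)
 40  010100110000110101→0 (0)
 41  101001100001101010→1 (0)
 42  010011000011010100→0 (1)
 43  100110000110101001→1 (1)
 44  001100001101010011→0 (1)
 45  011000011010100111→0 (0)
 46  110000110101001110→1 (0)
 47  100001101010011100→1 (1)
 48  000011010100111001→0 (0)
 49  000110101001110010→0 (1)
 50  001101010011100101→0 (1)
 51  011010100111001011→0 (1)
 52  110101001110010111→1 (1)
 53  101010011100101111→1 (1)
 54  010100111001011111→0 (1)
 55  101001110010111111→1 (1)
 56  010011100101111111→0 (1)
 57  100111001011111111→1 (0)
 58  001110010111111110→0 (1)
 59  011100101111111101→0 (1)
 60  111001011111111011→1 (0)
 61  110010111111110110→1 (0)
 62  100101111111101100→1 (0)
 63  001011111111011000→0 (1)
 64  010111111110110001→0 (0)
 65  101111111101100010→1 (0)
 66  011111111011000100→0 (1)
 67  111111110110001001→1 (1)
 68  111111101100010011→1 (1)
 69  111111011000100111→1 (1)
 70  111110110001001111→1 (0)
 71  111101100010011110→1 (1)
 72  111011000100111101→1 (1)
 73  110110001001111011→1 (0)
 74  101100010011110110→1 (0)
 75  011000100111101100→0 (1)
 76  110001001111011001→1 (0)
 77  100010011110110010→1 (1)
 78  000100111101100101→0 (1)
 79  001001111011001011→0 (1)
 80  010011110110010111→0 (0)
 81  100111101100101110→1 (1)
 82  001111011001011101→0 (1)
 83  011110110010111011→0 (0)
 84  111101100101110110→1 (0)
 85  111011001011101100→1 (0)
 86  110110010111011000→1 (0)
 87  101100101110110000→1 (1)
 88  011001011101100001→0 (1)
 89  110010111011000011→1 (0)
 90  100101110110000110→1 (1)
 91  001011101100001101→0 (0)
 92  010111011000011010→0 (0)
 93  101110110000110100→1 (1)
 94  011101100001101001→0 (1)
 95  111011000011010011→1 (0)
 96  110110000110100110→1 (1)
 97  101100001101001101→1 (0)
 98  011000011010011010→0 (0)
 99  110000110100110100→1 (1)
100  100001101001101001→1 (0)
101  000011010011010010→0 (1)
102  000110100110100101→0 (0)
103  001101001101001010→0 (1)
104  011010011010010101→0 (0)
105  110100110100101010→1 (1)
106  101001101001010101→1 (0)
107  010011010010101010→0 (0)
108  100110100101010100→1 (0)
109  001101001010101000→0 (0)
110  011010010101010000→0 (1)
111  110100101010100001→1 (1)
112  101001010101000011→1 (0)
113  010010101010000110→0 (0)
114  100101010100001100→1 (1)
115  001010101000011001→0 (0)
116  010101010000110010→0 (0)
117  101010100001100100→1 (0)
118  010101000011001000→0 (1)
119  101010000110010001→1 (1)
120  010100001100100011→0 (0)
121  101000011001000110→1 (0)
122  010000110010001100→0 (0)
123  100001100100011000→1 (1)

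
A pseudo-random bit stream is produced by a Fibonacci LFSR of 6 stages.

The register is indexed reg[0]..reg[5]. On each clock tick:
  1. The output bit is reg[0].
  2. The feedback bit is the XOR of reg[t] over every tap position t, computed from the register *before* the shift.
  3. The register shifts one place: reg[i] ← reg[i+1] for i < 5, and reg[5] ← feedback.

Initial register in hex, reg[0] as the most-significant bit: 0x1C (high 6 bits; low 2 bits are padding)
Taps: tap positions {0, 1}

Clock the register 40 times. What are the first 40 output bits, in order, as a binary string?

0001110010010110111011001101010111111000

k : reg_k → out_k, fb_k
0: 000111 → 0, fb=0
1: 001110 → 0, fb=0
2: 011100 → 0, fb=1
3: 111001 → 1, fb=0
4: 110010 → 1, fb=0
5: 100100 → 1, fb=1
6: 001001 → 0, fb=0
7: 010010 → 0, fb=1
8: 100101 → 1, fb=1
9: 001011 → 0, fb=0
10: 010110 → 0, fb=1
11: 101101 → 1, fb=1
12: 011011 → 0, fb=1
13: 110111 → 1, fb=0
14: 101110 → 1, fb=1
15: 011101 → 0, fb=1
16: 111011 → 1, fb=0
17: 110110 → 1, fb=0
18: 101100 → 1, fb=1
19: 011001 → 0, fb=1
20: 110011 → 1, fb=0
21: 100110 → 1, fb=1
22: 001101 → 0, fb=0
23: 011010 → 0, fb=1
24: 110101 → 1, fb=0
25: 101010 → 1, fb=1
26: 010101 → 0, fb=1
27: 101011 → 1, fb=1
28: 010111 → 0, fb=1
29: 101111 → 1, fb=1
30: 011111 → 0, fb=1
31: 111111 → 1, fb=0
32: 111110 → 1, fb=0
33: 111100 → 1, fb=0
34: 111000 → 1, fb=0
35: 110000 → 1, fb=0
36: 100000 → 1, fb=1
37: 000001 → 0, fb=0
38: 000010 → 0, fb=0
39: 000100 → 0, fb=0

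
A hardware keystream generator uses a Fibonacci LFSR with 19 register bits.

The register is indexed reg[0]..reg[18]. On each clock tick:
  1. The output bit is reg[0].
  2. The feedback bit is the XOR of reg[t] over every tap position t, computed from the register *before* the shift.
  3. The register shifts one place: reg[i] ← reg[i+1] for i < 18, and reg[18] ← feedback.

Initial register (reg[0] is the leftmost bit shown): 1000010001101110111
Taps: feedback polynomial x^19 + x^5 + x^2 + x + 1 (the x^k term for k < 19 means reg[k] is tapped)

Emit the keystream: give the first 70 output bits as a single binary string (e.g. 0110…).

tick  register→output (feedback)
  0  1000010001101110111→1 (0)
  1  0000100011011101110→0 (0)
  2  0001000110111011100→0 (0)
  3  0010001101110111000→0 (1)
  4  0100011011101110001→0 (0)
  5  1000110111011100010→1 (0)
  6  0001101110111000100→0 (0)
  7  0011011101110001000→0 (0)
  8  0110111011100010000→0 (1)
  9  1101110111000100001→1 (1)
 10  1011101110001000011→1 (0)
 11  0111011100010000110→0 (1)
 12  1110111000100001101→1 (0)
 13  1101110001000011010→1 (1)
 14  1011100010000110101→1 (0)
 15  0111000100001101010→0 (0)
 16  1110001000011010100→1 (1)
 17  1100010000110101001→1 (1)
 18  1000100001101010011→1 (1)
 19  0001000011010100111→0 (0)
 20  0010000110101001110→0 (1)
 21  0100001101010011101→0 (1)
 22  1000011010100111011→1 (0)
 23  0000110101001110110→0 (1)
 24  0001101010011101101→0 (0)
 25  0011010100111011010→0 (0)
 26  0110101001110110100→0 (0)
 27  1101010011101101000→1 (1)
 28  1010100111011010001→1 (0)
 29  0101001110110100010→0 (1)
 30  1010011101101000101→1 (1)
 31  0100111011010001011→0 (0)
 32  1001110110100010110→1 (0)
 33  0011101101000101100→0 (1)
 34  0111011010001011001→0 (1)
 35  1110110100010110011→1 (0)
 36  1101101000101100110→1 (0)
 37  1011010001011001100→1 (1)
 38  0110100010110011001→0 (0)
 39  1101000101100110010→1 (0)
 40  1010001011001100100→1 (0)
 41  0100010110011001000→0 (0)
 42  1000101100110010000→1 (1)
 43  0001011001100100001→0 (1)
 44  0010110011001000011→0 (0)
 45  0101100110010000110→0 (1)
 46  1011001100100001101→1 (0)
 47  0110011001000011010→0 (1)
 48  1100110010000110101→1 (1)
 49  1001100100001101011→1 (1)
 50  0011001000011010111→0 (1)
 51  0110010000110101111→0 (1)
 52  1100100001101011111→1 (0)
 53  1001000011010111110→1 (1)
 54  0010000110101111101→0 (1)
 55  0100001101011111011→0 (1)
 56  1000011010111110111→1 (0)
 57  0000110101111101110→0 (1)
 58  0001101011111011101→0 (0)
 59  0011010111110111010→0 (0)
 60  0110101111101110100→0 (0)
 61  1101011111011101000→1 (1)
 62  1010111110111010001→1 (1)
 63  0101111101110100011→0 (0)
 64  1011111011101000110→1 (1)
 65  0111110111010001101→0 (1)
 66  1111101110100011011→1 (1)
 67  1111011101000110111→1 (0)
 68  1110111010001101110→1 (0)
 69  1101110100011011100→1 (1)

1000010001101110111000100001101010011101101000101100110010000110101111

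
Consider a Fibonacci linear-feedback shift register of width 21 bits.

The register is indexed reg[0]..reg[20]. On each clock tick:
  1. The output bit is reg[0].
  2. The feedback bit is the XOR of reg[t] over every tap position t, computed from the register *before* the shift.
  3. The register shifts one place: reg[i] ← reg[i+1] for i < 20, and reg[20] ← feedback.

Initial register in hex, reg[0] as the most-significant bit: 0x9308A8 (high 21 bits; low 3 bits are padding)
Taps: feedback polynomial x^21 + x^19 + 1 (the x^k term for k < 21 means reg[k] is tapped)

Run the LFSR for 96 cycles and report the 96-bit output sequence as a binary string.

100100110000100010101111010010101111101110011101000100110001101001110101111000001110100111011001

k : reg_k → out_k, fb_k
0: 100100110000100010101 → 1, fb=1
1: 001001100001000101011 → 0, fb=1
2: 010011000010001010111 → 0, fb=1
3: 100110000100010101111 → 1, fb=0
4: 001100001000101011110 → 0, fb=1
5: 011000010001010111101 → 0, fb=0
6: 110000100010101111010 → 1, fb=0
7: 100001000101011110100 → 1, fb=1
8: 000010001010111101001 → 0, fb=0
9: 000100010101111010010 → 0, fb=1
10: 001000101011110100101 → 0, fb=0
11: 010001010111101001010 → 0, fb=1
12: 100010101111010010101 → 1, fb=1
13: 000101011110100101011 → 0, fb=1
14: 001010111101001010111 → 0, fb=1
15: 010101111010010101111 → 0, fb=1
16: 101011110100101011111 → 1, fb=0
17: 010111101001010111110 → 0, fb=1
18: 101111010010101111101 → 1, fb=1
19: 011110100101011111011 → 0, fb=1
20: 111101001010111110111 → 1, fb=0
21: 111010010101111101110 → 1, fb=0
22: 110100101011111011100 → 1, fb=1
23: 101001010111110111001 → 1, fb=1
24: 010010101111101110011 → 0, fb=1
25: 100101011111011100111 → 1, fb=0
26: 001010111110111001110 → 0, fb=1
27: 010101111101110011101 → 0, fb=0
28: 101011111011100111010 → 1, fb=0
29: 010111110111001110100 → 0, fb=0
30: 101111101110011101000 → 1, fb=1
31: 011111011100111010001 → 0, fb=0
32: 111110111001110100010 → 1, fb=0
33: 111101110011101000100 → 1, fb=1
34: 111011100111010001001 → 1, fb=1
35: 110111001110100010011 → 1, fb=0
36: 101110011101000100110 → 1, fb=0
37: 011100111010001001100 → 0, fb=0
38: 111001110100010011000 → 1, fb=1
39: 110011101000100110001 → 1, fb=1
40: 100111010001001100011 → 1, fb=0
41: 001110100010011000110 → 0, fb=1
42: 011101000100110001101 → 0, fb=0
43: 111010001001100011010 → 1, fb=0
44: 110100010011000110100 → 1, fb=1
45: 101000100110001101001 → 1, fb=1
46: 010001001100011010011 → 0, fb=1
47: 100010011000110100111 → 1, fb=0
48: 000100110001101001110 → 0, fb=1
49: 001001100011010011101 → 0, fb=0
50: 010011000110100111010 → 0, fb=1
51: 100110001101001110101 → 1, fb=1
52: 001100011010011101011 → 0, fb=1
53: 011000110100111010111 → 0, fb=1
54: 110001101001110101111 → 1, fb=0
55: 100011010011101011110 → 1, fb=0
56: 000110100111010111100 → 0, fb=0
57: 001101001110101111000 → 0, fb=0
58: 011010011101011110000 → 0, fb=0
59: 110100111010111100000 → 1, fb=1
60: 101001110101111000001 → 1, fb=1
61: 010011101011110000011 → 0, fb=1
62: 100111010111100000111 → 1, fb=0
63: 001110101111000001110 → 0, fb=1
64: 011101011110000011101 → 0, fb=0
65: 111010111100000111010 → 1, fb=0
66: 110101111000001110100 → 1, fb=1
67: 101011110000011101001 → 1, fb=1
68: 010111100000111010011 → 0, fb=1
69: 101111000001110100111 → 1, fb=0
70: 011110000011101001110 → 0, fb=1
71: 111100000111010011101 → 1, fb=1
72: 111000001110100111011 → 1, fb=0
73: 110000011101001110110 → 1, fb=0
74: 100000111010011101100 → 1, fb=1
75: 000001110100111011001 → 0, fb=0
76: 000011101001110110010 → 0, fb=1
77: 000111010011101100101 → 0, fb=0
78: 001110100111011001010 → 0, fb=1
79: 011101001110110010101 → 0, fb=0
80: 111010011101100101010 → 1, fb=0
81: 110100111011001010100 → 1, fb=1
82: 101001110110010101001 → 1, fb=1
83: 010011101100101010011 → 0, fb=1
84: 100111011001010100111 → 1, fb=0
85: 001110110010101001110 → 0, fb=1
86: 011101100101010011101 → 0, fb=0
87: 111011001010100111010 → 1, fb=0
88: 110110010101001110100 → 1, fb=1
89: 101100101010011101001 → 1, fb=1
90: 011001010100111010011 → 0, fb=1
91: 110010101001110100111 → 1, fb=0
92: 100101010011101001110 → 1, fb=0
93: 001010100111010011100 → 0, fb=0
94: 010101001110100111000 → 0, fb=0
95: 101010011101001110000 → 1, fb=1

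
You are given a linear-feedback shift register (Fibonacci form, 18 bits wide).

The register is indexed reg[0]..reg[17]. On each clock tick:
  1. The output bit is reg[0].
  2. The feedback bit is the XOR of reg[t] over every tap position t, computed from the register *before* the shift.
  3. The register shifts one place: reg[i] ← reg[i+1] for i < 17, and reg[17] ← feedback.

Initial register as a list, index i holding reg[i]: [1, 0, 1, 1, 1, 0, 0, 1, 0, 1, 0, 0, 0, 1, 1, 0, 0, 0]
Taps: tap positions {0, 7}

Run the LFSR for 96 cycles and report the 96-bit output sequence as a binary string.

step | reg (before) | out | fb
   0 | 101110010100011000 | 1 | 0
   1 | 011100101000110000 | 0 | 0
   2 | 111001010001100000 | 1 | 0
   3 | 110010100011000000 | 1 | 1
   4 | 100101000110000001 | 1 | 1
   5 | 001010001100000011 | 0 | 0
   6 | 010100011000000110 | 0 | 1
   7 | 101000110000001101 | 1 | 0
   8 | 010001100000011010 | 0 | 0
   9 | 100011000000110100 | 1 | 1
  10 | 000110000001101001 | 0 | 0
  11 | 001100000011010010 | 0 | 0
  12 | 011000000110100100 | 0 | 0
  13 | 110000001101001000 | 1 | 1
  14 | 100000011010010001 | 1 | 0
  15 | 000000110100100010 | 0 | 1
  16 | 000001101001000101 | 0 | 0
  17 | 000011010010001010 | 0 | 1
  18 | 000110100100010101 | 0 | 0
  19 | 001101001000101010 | 0 | 0
  20 | 011010010001010100 | 0 | 1
  21 | 110100100010101001 | 1 | 1
  22 | 101001000101010011 | 1 | 1
  23 | 010010001010100111 | 0 | 0
  24 | 100100010101001110 | 1 | 0
  25 | 001000101010011100 | 0 | 0
  26 | 010001010100111000 | 0 | 1
  27 | 100010101001110001 | 1 | 1
  28 | 000101010011100011 | 0 | 1
  29 | 001010100111000111 | 0 | 0
  30 | 010101001110001110 | 0 | 0
  31 | 101010011100011100 | 1 | 0
  32 | 010100111000111000 | 0 | 1
  33 | 101001110001110001 | 1 | 0
  34 | 010011100011100010 | 0 | 0
  35 | 100111000111000100 | 1 | 1
  36 | 001110001110001001 | 0 | 0
  37 | 011100011100010010 | 0 | 1
  38 | 111000111000100101 | 1 | 0
  39 | 110001110001001010 | 1 | 0
  40 | 100011100010010100 | 1 | 1
  41 | 000111000100101001 | 0 | 0
  42 | 001110001001010010 | 0 | 0
  43 | 011100010010100100 | 0 | 1
  44 | 111000100101001001 | 1 | 1
  45 | 110001001010010011 | 1 | 1
  46 | 100010010100100111 | 1 | 0
  47 | 000100101001001110 | 0 | 0
  48 | 001001010010011100 | 0 | 1
  49 | 010010100100111001 | 0 | 0
  50 | 100101001001110010 | 1 | 1
  51 | 001010010011100101 | 0 | 1
  52 | 010100100111001011 | 0 | 0
  53 | 101001001110010110 | 1 | 1
  54 | 010010011100101101 | 0 | 1
  55 | 100100111001011011 | 1 | 0
  56 | 001001110010110110 | 0 | 1
  57 | 010011100101101101 | 0 | 0
  58 | 100111001011011010 | 1 | 1
  59 | 001110010110110101 | 0 | 1
  60 | 011100101101101011 | 0 | 0
  61 | 111001011011010110 | 1 | 0
  62 | 110010110110101100 | 1 | 0
  63 | 100101101101011000 | 1 | 1
  64 | 001011011010110001 | 0 | 1
  65 | 010110110101100011 | 0 | 1
  66 | 101101101011000111 | 1 | 1
  67 | 011011010110001111 | 0 | 1
  68 | 110110101100011111 | 1 | 1
  69 | 101101011000111111 | 1 | 0
  70 | 011010110001111110 | 0 | 1
  71 | 110101100011111101 | 1 | 1
  72 | 101011000111111011 | 1 | 1
  73 | 010110001111110111 | 0 | 0
  74 | 101100011111101110 | 1 | 0
  75 | 011000111111011100 | 0 | 1
  76 | 110001111110111001 | 1 | 0
  77 | 100011111101110010 | 1 | 0
  78 | 000111111011100100 | 0 | 1
  79 | 001111110111001001 | 0 | 1
  80 | 011111101110010011 | 0 | 0
  81 | 111111011100100110 | 1 | 0
  82 | 111110111001001100 | 1 | 0
  83 | 111101110010011000 | 1 | 0
  84 | 111011100100110000 | 1 | 1
  85 | 110111001001100001 | 1 | 1
  86 | 101110010011000011 | 1 | 0
  87 | 011100100110000110 | 0 | 0
  88 | 111001001100001100 | 1 | 1
  89 | 110010011000011001 | 1 | 0
  90 | 100100110000110010 | 1 | 0
  91 | 001001100001100100 | 0 | 0
  92 | 010011000011001000 | 0 | 0
  93 | 100110000110010000 | 1 | 1
  94 | 001100001100100001 | 0 | 0
  95 | 011000011001000010 | 0 | 1

101110010100011000000110100100010101001110001110001001010010011100101101101011000111111011100100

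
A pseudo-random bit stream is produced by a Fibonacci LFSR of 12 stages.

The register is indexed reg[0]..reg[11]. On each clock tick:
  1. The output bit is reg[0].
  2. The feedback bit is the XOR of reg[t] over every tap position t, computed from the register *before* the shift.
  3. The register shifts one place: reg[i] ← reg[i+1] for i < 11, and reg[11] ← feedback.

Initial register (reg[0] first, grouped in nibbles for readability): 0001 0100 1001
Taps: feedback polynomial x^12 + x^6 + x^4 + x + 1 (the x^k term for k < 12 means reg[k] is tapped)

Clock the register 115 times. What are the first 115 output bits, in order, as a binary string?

0001010010010101000110101000001001110011110101011100010100110101000101001011010110111110101010000011011101101111010

k : reg_k → out_k, fb_k
0: 000101001001 → 0, fb=0
1: 001010010010 → 0, fb=1
2: 010100100101 → 0, fb=0
3: 101001001010 → 1, fb=1
4: 010010010101 → 0, fb=0
5: 100100101010 → 1, fb=0
6: 001001010100 → 0, fb=0
7: 010010101000 → 0, fb=1
8: 100101010001 → 1, fb=1
9: 001010100011 → 0, fb=0
10: 010101000110 → 0, fb=1
11: 101010001101 → 1, fb=0
12: 010100011010 → 0, fb=1
13: 101000110101 → 1, fb=0
14: 010001101010 → 0, fb=0
15: 100011010100 → 1, fb=0
16: 000110101000 → 0, fb=0
17: 001101010000 → 0, fb=0
18: 011010100000 → 0, fb=1
19: 110101000001 → 1, fb=0
20: 101010000010 → 1, fb=0
21: 010100000100 → 0, fb=1
22: 101000001001 → 1, fb=1
23: 010000010011 → 0, fb=1
24: 100000100111 → 1, fb=0
25: 000001001110 → 0, fb=0
26: 000010011100 → 0, fb=1
27: 000100111001 → 0, fb=1
28: 001001110011 → 0, fb=1
29: 010011100111 → 0, fb=1
30: 100111001111 → 1, fb=0
31: 001110011110 → 0, fb=1
32: 011100111101 → 0, fb=0
33: 111001111010 → 1, fb=1
34: 110011110101 → 1, fb=0
35: 100111101010 → 1, fb=1
36: 001111010101 → 0, fb=1
37: 011110101011 → 0, fb=1
38: 111101010111 → 1, fb=0
39: 111010101110 → 1, fb=0
40: 110101011100 → 1, fb=0
41: 101010111000 → 1, fb=1
42: 010101110001 → 0, fb=0
43: 101011100010 → 1, fb=1
44: 010111000101 → 0, fb=0
45: 101110001010 → 1, fb=0
46: 011100010100 → 0, fb=1
47: 111000101001 → 1, fb=1
48: 110001010011 → 1, fb=0
49: 100010100110 → 1, fb=1
50: 000101001101 → 0, fb=0
51: 001010011010 → 0, fb=1
52: 010100110101 → 0, fb=0
53: 101001101010 → 1, fb=0
54: 010011010100 → 0, fb=0
55: 100110101000 → 1, fb=1
56: 001101010001 → 0, fb=0
57: 011010100010 → 0, fb=1
58: 110101000101 → 1, fb=0
59: 101010001010 → 1, fb=0
60: 010100010100 → 0, fb=1
61: 101000101001 → 1, fb=0
62: 010001010010 → 0, fb=1
63: 100010100101 → 1, fb=1
64: 000101001011 → 0, fb=0
65: 001010010110 → 0, fb=1
66: 010100101101 → 0, fb=0
67: 101001011010 → 1, fb=1
68: 010010110101 → 0, fb=1
69: 100101101011 → 1, fb=0
70: 001011010110 → 0, fb=1
71: 010110101101 → 0, fb=1
72: 101101011011 → 1, fb=1
73: 011010110111 → 0, fb=1
74: 110101101111 → 1, fb=1
75: 101011011111 → 1, fb=0
76: 010110111110 → 0, fb=1
77: 101101111101 → 1, fb=0
78: 011011111010 → 0, fb=1
79: 110111110101 → 1, fb=0
80: 101111101010 → 1, fb=1
81: 011111010101 → 0, fb=0
82: 111110101010 → 1, fb=0
83: 111101010100 → 1, fb=0
84: 111010101000 → 1, fb=0
85: 110101010000 → 1, fb=0
86: 101010100000 → 1, fb=1
87: 010101000001 → 0, fb=1
88: 101010000011 → 1, fb=0
89: 010100000110 → 0, fb=1
90: 101000001101 → 1, fb=1
91: 010000011011 → 0, fb=1
92: 100000110111 → 1, fb=0
93: 000001101110 → 0, fb=1
94: 000011011101 → 0, fb=1
95: 000110111011 → 0, fb=0
96: 001101110110 → 0, fb=1
97: 011011101101 → 0, fb=1
98: 110111011011 → 1, fb=1
99: 101110110111 → 1, fb=1
100: 011101101111 → 0, fb=0
101: 111011011110 → 1, fb=1
102: 110110111101 → 1, fb=0
103: 101101111010 → 1, fb=0
104: 011011110100 → 0, fb=1
105: 110111101001 → 1, fb=0
106: 101111010010 → 1, fb=0
107: 011110100100 → 0, fb=1
108: 111101001001 → 1, fb=0
109: 111010010010 → 1, fb=1
110: 110100100101 → 1, fb=1
111: 101001001011 → 1, fb=1
112: 010010010111 → 0, fb=0
113: 100100101110 → 1, fb=0
114: 001001011100 → 0, fb=0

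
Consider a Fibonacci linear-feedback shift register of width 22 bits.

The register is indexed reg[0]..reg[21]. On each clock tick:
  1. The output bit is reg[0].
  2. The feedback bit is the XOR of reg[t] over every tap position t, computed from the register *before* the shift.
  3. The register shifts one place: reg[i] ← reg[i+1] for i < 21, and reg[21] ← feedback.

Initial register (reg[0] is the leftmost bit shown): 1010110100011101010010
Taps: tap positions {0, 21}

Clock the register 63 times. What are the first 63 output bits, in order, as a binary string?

step | reg (before) | out | fb
   0 | 1010110100011101010010 | 1 | 1
   1 | 0101101000111010100101 | 0 | 1
   2 | 1011010001110101001011 | 1 | 0
   3 | 0110100011101010010110 | 0 | 0
   4 | 1101000111010100101100 | 1 | 1
   5 | 1010001110101001011001 | 1 | 0
   6 | 0100011101010010110010 | 0 | 0
   7 | 1000111010100101100100 | 1 | 1
   8 | 0001110101001011001001 | 0 | 1
   9 | 0011101010010110010011 | 0 | 1
  10 | 0111010100101100100111 | 0 | 1
  11 | 1110101001011001001111 | 1 | 0
  12 | 1101010010110010011110 | 1 | 1
  13 | 1010100101100100111101 | 1 | 0
  14 | 0101001011001001111010 | 0 | 0
  15 | 1010010110010011110100 | 1 | 1
  16 | 0100101100100111101001 | 0 | 1
  17 | 1001011001001111010011 | 1 | 0
  18 | 0010110010011110100110 | 0 | 0
  19 | 0101100100111101001100 | 0 | 0
  20 | 1011001001111010011000 | 1 | 1
  21 | 0110010011110100110001 | 0 | 1
  22 | 1100100111101001100011 | 1 | 0
  23 | 1001001111010011000110 | 1 | 1
  24 | 0010011110100110001101 | 0 | 1
  25 | 0100111101001100011011 | 0 | 1
  26 | 1001111010011000110111 | 1 | 0
  27 | 0011110100110001101110 | 0 | 0
  28 | 0111101001100011011100 | 0 | 0
  29 | 1111010011000110111000 | 1 | 1
  30 | 1110100110001101110001 | 1 | 0
  31 | 1101001100011011100010 | 1 | 1
  32 | 1010011000110111000101 | 1 | 0
  33 | 0100110001101110001010 | 0 | 0
  34 | 1001100011011100010100 | 1 | 1
  35 | 0011000110111000101001 | 0 | 1
  36 | 0110001101110001010011 | 0 | 1
  37 | 1100011011100010100111 | 1 | 0
  38 | 1000110111000101001110 | 1 | 1
  39 | 0001101110001010011101 | 0 | 1
  40 | 0011011100010100111011 | 0 | 1
  41 | 0110111000101001110111 | 0 | 1
  42 | 1101110001010011101111 | 1 | 0
  43 | 1011100010100111011110 | 1 | 1
  44 | 0111000101001110111101 | 0 | 1
  45 | 1110001010011101111011 | 1 | 0
  46 | 1100010100111011110110 | 1 | 1
  47 | 1000101001110111101101 | 1 | 0
  48 | 0001010011101111011010 | 0 | 0
  49 | 0010100111011110110100 | 0 | 0
  50 | 0101001110111101101000 | 0 | 0
  51 | 1010011101111011010000 | 1 | 1
  52 | 0100111011110110100001 | 0 | 1
  53 | 1001110111101101000011 | 1 | 0
  54 | 0011101111011010000110 | 0 | 0
  55 | 0111011110110100001100 | 0 | 0
  56 | 1110111101101000011000 | 1 | 1
  57 | 1101111011010000110001 | 1 | 0
  58 | 1011110110100001100010 | 1 | 1
  59 | 0111101101000011000101 | 0 | 1
  60 | 1111011010000110001011 | 1 | 0
  61 | 1110110100001100010110 | 1 | 1
  62 | 1101101000011000101101 | 1 | 0

101011010001110101001011001001111010011000110111000101001110111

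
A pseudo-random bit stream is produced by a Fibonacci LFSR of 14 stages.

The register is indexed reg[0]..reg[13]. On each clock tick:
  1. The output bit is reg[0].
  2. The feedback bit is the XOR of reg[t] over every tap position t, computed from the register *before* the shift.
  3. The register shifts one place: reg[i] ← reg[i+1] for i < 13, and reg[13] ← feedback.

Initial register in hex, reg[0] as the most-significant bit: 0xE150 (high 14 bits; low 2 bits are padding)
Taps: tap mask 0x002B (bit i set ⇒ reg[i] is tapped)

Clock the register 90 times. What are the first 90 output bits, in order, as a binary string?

111000010101000000001101110001110000001001000101011100010010100011111100100001011100010001

step | reg (before) | out | fb
   0 | 11100001010100 | 1 | 0
   1 | 11000010101000 | 1 | 0
   2 | 10000101010000 | 1 | 0
   3 | 00001010100000 | 0 | 0
   4 | 00010101000000 | 0 | 0
   5 | 00101010000000 | 0 | 0
   6 | 01010100000000 | 0 | 1
   7 | 10101000000001 | 1 | 1
   8 | 01010000000011 | 0 | 0
   9 | 10100000000110 | 1 | 1
  10 | 01000000001101 | 0 | 1
  11 | 10000000011011 | 1 | 1
  12 | 00000000110111 | 0 | 0
  13 | 00000001101110 | 0 | 0
  14 | 00000011011100 | 0 | 0
  15 | 00000110111000 | 0 | 1
  16 | 00001101110001 | 0 | 1
  17 | 00011011100011 | 0 | 1
  18 | 00110111000111 | 0 | 0
  19 | 01101110001110 | 0 | 0
  20 | 11011100011100 | 1 | 0
  21 | 10111000111000 | 1 | 0
  22 | 01110001110000 | 0 | 0
  23 | 11100011100000 | 1 | 0
  24 | 11000111000000 | 1 | 1
  25 | 10001110000001 | 1 | 0
  26 | 00011100000010 | 0 | 0
  27 | 00111000000100 | 0 | 1
  28 | 01110000001001 | 0 | 0
  29 | 11100000010010 | 1 | 0
  30 | 11000000100100 | 1 | 0
  31 | 10000001001000 | 1 | 1
  32 | 00000010010001 | 0 | 0
  33 | 00000100100010 | 0 | 1
  34 | 00001001000101 | 0 | 0
  35 | 00010010001010 | 0 | 1
  36 | 00100100010101 | 0 | 1
  37 | 01001000101011 | 0 | 1
  38 | 10010001010111 | 1 | 0
  39 | 00100010101110 | 0 | 0
  40 | 01000101011100 | 0 | 0
  41 | 10001010111000 | 1 | 1
  42 | 00010101110001 | 0 | 0
  43 | 00101011100010 | 0 | 0
  44 | 01010111000100 | 0 | 1
  45 | 10101110001001 | 1 | 0
  46 | 01011100010010 | 0 | 1
  47 | 10111000100101 | 1 | 0
  48 | 01110001001010 | 0 | 0
  49 | 11100010010100 | 1 | 0
  50 | 11000100101000 | 1 | 1
  51 | 10001001010001 | 1 | 1
  52 | 00010010100011 | 0 | 1
  53 | 00100101000111 | 0 | 1
  54 | 01001010001111 | 0 | 1
  55 | 10010100011111 | 1 | 1
  56 | 00101000111111 | 0 | 0
  57 | 01010001111110 | 0 | 0
  58 | 10100011111100 | 1 | 1
  59 | 01000111111001 | 0 | 0
  60 | 10001111110010 | 1 | 0
  61 | 00011111100100 | 0 | 0
  62 | 00111111001000 | 0 | 0
  63 | 01111110010000 | 0 | 1
  64 | 11111100100001 | 1 | 0
  65 | 11111001000010 | 1 | 1
  66 | 11110010000101 | 1 | 1
  67 | 11100100001011 | 1 | 1
  68 | 11001000010111 | 1 | 0
  69 | 10010000101110 | 1 | 0
  70 | 00100001011100 | 0 | 0
  71 | 01000010111000 | 0 | 1
  72 | 10000101110001 | 1 | 0
  73 | 00001011100010 | 0 | 0
  74 | 00010111000100 | 0 | 0
  75 | 00101110001000 | 0 | 1
  76 | 01011100010001 | 0 | 1
  77 | 10111000100011 | 1 | 0
  78 | 01110001000110 | 0 | 0
  79 | 11100010001100 | 1 | 0
  80 | 11000100011000 | 1 | 1
  81 | 10001000110001 | 1 | 1
  82 | 00010001100011 | 0 | 1
  83 | 00100011000111 | 0 | 0
  84 | 01000110001110 | 0 | 0
  85 | 10001100011100 | 1 | 0
  86 | 00011000111000 | 0 | 1
  87 | 00110001110001 | 0 | 1
  88 | 01100011100011 | 0 | 1
  89 | 11000111000111 | 1 | 1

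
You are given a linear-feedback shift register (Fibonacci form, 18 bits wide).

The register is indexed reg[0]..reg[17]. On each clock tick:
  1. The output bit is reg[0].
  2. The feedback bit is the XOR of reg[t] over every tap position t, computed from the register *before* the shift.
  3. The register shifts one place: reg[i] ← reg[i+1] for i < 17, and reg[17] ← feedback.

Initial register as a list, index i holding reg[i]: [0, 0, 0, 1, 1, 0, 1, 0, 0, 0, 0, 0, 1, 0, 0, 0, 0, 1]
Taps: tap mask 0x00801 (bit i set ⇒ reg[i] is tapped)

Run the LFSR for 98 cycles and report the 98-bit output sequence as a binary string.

k : reg_k → out_k, fb_k
0: 000110100000100001 → 0, fb=0
1: 001101000001000010 → 0, fb=1
2: 011010000010000101 → 0, fb=0
3: 110100000100001010 → 1, fb=1
4: 101000001000010101 → 1, fb=1
5: 010000010000101011 → 0, fb=0
6: 100000100001010110 → 1, fb=0
7: 000001000010101100 → 0, fb=0
8: 000010000101011000 → 0, fb=1
9: 000100001010110001 → 0, fb=0
10: 001000010101100010 → 0, fb=1
11: 010000101011000101 → 0, fb=1
12: 100001010110001011 → 1, fb=1
13: 000010101100010111 → 0, fb=0
14: 000101011000101110 → 0, fb=0
15: 001010110001011100 → 0, fb=1
16: 010101100010111001 → 0, fb=0
17: 101011000101110010 → 1, fb=0
18: 010110001011100100 → 0, fb=1
19: 101100010111001001 → 1, fb=0
20: 011000101110010010 → 0, fb=0
21: 110001011100100100 → 1, fb=1
22: 100010111001001001 → 1, fb=0
23: 000101110010010010 → 0, fb=0
24: 001011100100100100 → 0, fb=0
25: 010111001001001000 → 0, fb=1
26: 101110010010010001 → 1, fb=1
27: 011100100100100011 → 0, fb=0
28: 111001001001000110 → 1, fb=0
29: 110010010010001100 → 1, fb=1
30: 100100100100011001 → 1, fb=1
31: 001001001000110011 → 0, fb=0
32: 010010010001100110 → 0, fb=1
33: 100100100011001101 → 1, fb=0
34: 001001000110011010 → 0, fb=0
35: 010010001100110100 → 0, fb=0
36: 100100011001101000 → 1, fb=0
37: 001000110011010000 → 0, fb=1
38: 010001100110100001 → 0, fb=0
39: 100011001101000010 → 1, fb=0
40: 000110011010000100 → 0, fb=0
41: 001100110100001000 → 0, fb=0
42: 011001101000010000 → 0, fb=0
43: 110011010000100000 → 1, fb=1
44: 100110100001000001 → 1, fb=0
45: 001101000010000010 → 0, fb=0
46: 011010000100000100 → 0, fb=0
47: 110100001000001000 → 1, fb=1
48: 101000010000010001 → 1, fb=1
49: 010000100000100011 → 0, fb=0
50: 100001000001000110 → 1, fb=0
51: 000010000010001100 → 0, fb=0
52: 000100000100011000 → 0, fb=0
53: 001000001000110000 → 0, fb=0
54: 010000010001100000 → 0, fb=1
55: 100000100011000001 → 1, fb=0
56: 000001000110000010 → 0, fb=0
57: 000010001100000100 → 0, fb=0
58: 000100011000001000 → 0, fb=0
59: 001000110000010000 → 0, fb=0
60: 010001100000100000 → 0, fb=0
61: 100011000001000000 → 1, fb=0
62: 000110000010000000 → 0, fb=0
63: 001100000100000000 → 0, fb=0
64: 011000001000000000 → 0, fb=0
65: 110000010000000000 → 1, fb=1
66: 100000100000000001 → 1, fb=1
67: 000001000000000011 → 0, fb=0
68: 000010000000000110 → 0, fb=0
69: 000100000000001100 → 0, fb=0
70: 001000000000011000 → 0, fb=0
71: 010000000000110000 → 0, fb=0
72: 100000000001100000 → 1, fb=0
73: 000000000011000000 → 0, fb=1
74: 000000000110000001 → 0, fb=0
75: 000000001100000010 → 0, fb=0
76: 000000011000000100 → 0, fb=0
77: 000000110000001000 → 0, fb=0
78: 000001100000010000 → 0, fb=0
79: 000011000000100000 → 0, fb=0
80: 000110000001000000 → 0, fb=1
81: 001100000010000001 → 0, fb=0
82: 011000000100000010 → 0, fb=0
83: 110000001000000100 → 1, fb=1
84: 100000010000001001 → 1, fb=1
85: 000000100000010011 → 0, fb=0
86: 000001000000100110 → 0, fb=0
87: 000010000001001100 → 0, fb=1
88: 000100000010011001 → 0, fb=0
89: 001000000100110010 → 0, fb=0
90: 010000001001100100 → 0, fb=1
91: 100000010011001001 → 1, fb=0
92: 000000100110010010 → 0, fb=0
93: 000001001100100100 → 0, fb=0
94: 000010011001001000 → 0, fb=1
95: 000100110010010001 → 0, fb=0
96: 001001100100100010 → 0, fb=0
97: 010011001001000100 → 0, fb=1

00011010000010000101011000101110010010010001100110100001000001000110000010000000000110000001000000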